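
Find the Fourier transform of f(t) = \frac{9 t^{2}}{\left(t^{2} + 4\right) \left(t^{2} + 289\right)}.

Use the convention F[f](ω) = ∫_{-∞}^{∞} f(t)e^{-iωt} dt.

F(ω) = \frac{3 \pi \left(17 - 2 e^{15 \left|{\omega}\right|}\right) e^{- 17 \left|{\omega}\right|}}{95}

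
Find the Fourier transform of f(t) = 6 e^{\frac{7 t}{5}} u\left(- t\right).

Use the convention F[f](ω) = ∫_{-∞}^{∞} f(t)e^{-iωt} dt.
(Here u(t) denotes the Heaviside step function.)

F(ω) = - \frac{30}{5 i \omega - 7}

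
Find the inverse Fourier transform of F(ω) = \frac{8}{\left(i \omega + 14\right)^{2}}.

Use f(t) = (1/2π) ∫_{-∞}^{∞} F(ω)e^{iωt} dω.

f(t) = 8 t e^{- 14 t} u\left(t\right)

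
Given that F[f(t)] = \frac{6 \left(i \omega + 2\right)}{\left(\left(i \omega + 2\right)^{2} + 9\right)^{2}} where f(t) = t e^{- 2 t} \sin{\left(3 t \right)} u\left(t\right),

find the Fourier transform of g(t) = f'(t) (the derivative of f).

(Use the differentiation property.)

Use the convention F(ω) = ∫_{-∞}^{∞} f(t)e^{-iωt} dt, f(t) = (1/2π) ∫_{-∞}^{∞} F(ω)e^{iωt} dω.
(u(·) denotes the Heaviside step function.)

F[g](ω) = \frac{6 i \omega \left(i \omega + 2\right)}{\left(\left(i \omega + 2\right)^{2} + 9\right)^{2}}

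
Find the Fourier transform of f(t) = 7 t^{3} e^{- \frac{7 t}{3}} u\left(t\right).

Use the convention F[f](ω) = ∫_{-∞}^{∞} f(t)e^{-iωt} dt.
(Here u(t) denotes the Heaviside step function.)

F(ω) = \frac{3402}{\left(3 i \omega + 7\right)^{4}}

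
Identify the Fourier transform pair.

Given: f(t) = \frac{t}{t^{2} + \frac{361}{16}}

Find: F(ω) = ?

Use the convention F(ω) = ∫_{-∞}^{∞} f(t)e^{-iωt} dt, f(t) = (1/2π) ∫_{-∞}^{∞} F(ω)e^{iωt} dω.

F(ω) = - i \pi e^{- \frac{19 \left|{\omega}\right|}{4}} \operatorname{sign}{\left(\omega \right)}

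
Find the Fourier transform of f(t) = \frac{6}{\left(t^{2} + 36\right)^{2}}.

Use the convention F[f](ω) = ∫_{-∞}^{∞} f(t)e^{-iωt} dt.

F(ω) = \frac{\pi \left(6 \left|{\omega}\right| + 1\right) e^{- 6 \left|{\omega}\right|}}{72}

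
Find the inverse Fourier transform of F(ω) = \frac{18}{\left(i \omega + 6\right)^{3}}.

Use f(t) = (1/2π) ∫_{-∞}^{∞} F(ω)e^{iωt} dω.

f(t) = 9 t^{2} e^{- 6 t} u\left(t\right)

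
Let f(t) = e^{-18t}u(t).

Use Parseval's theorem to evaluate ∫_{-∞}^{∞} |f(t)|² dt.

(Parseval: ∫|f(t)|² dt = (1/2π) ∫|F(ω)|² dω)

∫|f(t)|² dt = \frac{1}{36}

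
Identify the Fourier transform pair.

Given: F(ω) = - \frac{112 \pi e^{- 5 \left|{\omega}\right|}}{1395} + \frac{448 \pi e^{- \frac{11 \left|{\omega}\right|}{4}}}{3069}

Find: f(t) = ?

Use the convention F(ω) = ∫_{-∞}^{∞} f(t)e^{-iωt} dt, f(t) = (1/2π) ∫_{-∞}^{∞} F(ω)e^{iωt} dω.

f(t) = \frac{7}{\left(t^{2} + \frac{121}{16}\right) \left(t^{2} + 25\right)}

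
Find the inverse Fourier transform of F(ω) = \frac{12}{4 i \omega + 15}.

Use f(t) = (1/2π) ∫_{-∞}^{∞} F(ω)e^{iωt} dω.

f(t) = 3 e^{- \frac{15 t}{4}} u\left(t\right)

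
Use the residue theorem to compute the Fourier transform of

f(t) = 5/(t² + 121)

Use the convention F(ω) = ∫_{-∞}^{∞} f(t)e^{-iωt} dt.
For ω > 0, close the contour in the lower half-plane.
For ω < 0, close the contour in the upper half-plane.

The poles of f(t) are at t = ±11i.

Let g(z) = f(z)e^{-iωz}; for large |z| the factor e^{-iωz} decays in the lower half-plane when ω > 0 and in the upper half-plane when ω < 0.

Case ω > 0 (lower half-plane, clockwise contour ⇒ F(ω) = -2πi·ΣRes):
  Res_{z = - 11 i} g(z) = \frac{5 i e^{- 11 \omega}}{22}
  F(ω) = -2πi·ΣRes = \frac{5 \pi e^{- 11 \omega}}{11}

Case ω < 0 (upper half-plane, counterclockwise contour ⇒ F(ω) = +2πi·ΣRes):
  Res_{z = 11 i} g(z) = - \frac{5 i e^{11 \omega}}{22}
  F(ω) = 2πi·ΣRes = \frac{5 \pi e^{11 \omega}}{11}

Both cases combine into a single formula in |ω|:

F(ω) = \frac{5 \pi e^{- 11 \left|{\omega}\right|}}{11}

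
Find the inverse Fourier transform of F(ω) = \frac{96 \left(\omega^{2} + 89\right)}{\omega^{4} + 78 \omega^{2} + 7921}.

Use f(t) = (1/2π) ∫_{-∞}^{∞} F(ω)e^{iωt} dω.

f(t) = 6 e^{- 8 \left|{t}\right|} \cos{\left(5 \left|{t}\right| \right)}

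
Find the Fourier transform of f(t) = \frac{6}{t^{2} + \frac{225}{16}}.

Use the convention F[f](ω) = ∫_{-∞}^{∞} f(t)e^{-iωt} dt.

F(ω) = \frac{8 \pi e^{- \frac{15 \left|{\omega}\right|}{4}}}{5}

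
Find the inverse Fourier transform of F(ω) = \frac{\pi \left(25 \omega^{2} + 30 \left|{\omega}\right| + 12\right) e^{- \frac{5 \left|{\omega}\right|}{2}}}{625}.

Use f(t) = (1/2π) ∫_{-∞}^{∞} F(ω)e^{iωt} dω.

f(t) = \frac{5}{\left(t^{2} + \frac{25}{4}\right)^{3}}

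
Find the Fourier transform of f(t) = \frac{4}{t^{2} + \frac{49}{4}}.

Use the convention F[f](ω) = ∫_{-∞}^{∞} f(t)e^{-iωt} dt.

F(ω) = \frac{8 \pi e^{- \frac{7 \left|{\omega}\right|}{2}}}{7}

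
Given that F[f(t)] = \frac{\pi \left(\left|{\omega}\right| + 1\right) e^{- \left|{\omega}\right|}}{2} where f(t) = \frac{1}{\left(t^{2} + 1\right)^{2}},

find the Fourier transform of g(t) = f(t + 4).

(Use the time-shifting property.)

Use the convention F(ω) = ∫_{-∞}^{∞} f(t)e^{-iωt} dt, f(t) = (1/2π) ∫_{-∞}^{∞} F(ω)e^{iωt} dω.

F[g](ω) = \frac{\pi \left(\left|{\omega}\right| + 1\right) e^{4 i \omega - \left|{\omega}\right|}}{2}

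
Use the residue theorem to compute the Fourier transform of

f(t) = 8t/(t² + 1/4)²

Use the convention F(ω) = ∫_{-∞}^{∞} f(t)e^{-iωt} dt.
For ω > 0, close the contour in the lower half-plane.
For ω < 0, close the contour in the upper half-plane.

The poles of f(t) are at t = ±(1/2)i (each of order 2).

Let g(z) = f(z)e^{-iωz}; for large |z| the factor e^{-iωz} decays in the lower half-plane when ω > 0 and in the upper half-plane when ω < 0.

Case ω > 0 (lower half-plane, clockwise contour ⇒ F(ω) = -2πi·ΣRes):
  Res_{z = - \frac{i}{2}} g(z) = 4 \omega e^{- \frac{\omega}{2}} (pole of order 2)
  F(ω) = -2πi·ΣRes = - 8 i \pi \omega e^{- \frac{\omega}{2}}

Case ω < 0 (upper half-plane, counterclockwise contour ⇒ F(ω) = +2πi·ΣRes):
  Res_{z = \frac{i}{2}} g(z) = - 4 \omega e^{\frac{\omega}{2}} (pole of order 2)
  F(ω) = 2πi·ΣRes = - 8 i \pi \omega e^{\frac{\omega}{2}}

Both cases combine into a single formula in |ω|:

F(ω) = - 8 i \pi \omega e^{- \frac{\left|{\omega}\right|}{2}}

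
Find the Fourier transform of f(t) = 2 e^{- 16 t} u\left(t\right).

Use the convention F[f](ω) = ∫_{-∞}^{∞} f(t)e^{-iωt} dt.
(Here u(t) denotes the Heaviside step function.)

F(ω) = \frac{2}{i \omega + 16}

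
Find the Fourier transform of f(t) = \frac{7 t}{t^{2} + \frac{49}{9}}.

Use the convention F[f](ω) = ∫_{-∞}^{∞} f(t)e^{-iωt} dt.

F(ω) = - 7 i \pi e^{- \frac{7 \left|{\omega}\right|}{3}} \operatorname{sign}{\left(\omega \right)}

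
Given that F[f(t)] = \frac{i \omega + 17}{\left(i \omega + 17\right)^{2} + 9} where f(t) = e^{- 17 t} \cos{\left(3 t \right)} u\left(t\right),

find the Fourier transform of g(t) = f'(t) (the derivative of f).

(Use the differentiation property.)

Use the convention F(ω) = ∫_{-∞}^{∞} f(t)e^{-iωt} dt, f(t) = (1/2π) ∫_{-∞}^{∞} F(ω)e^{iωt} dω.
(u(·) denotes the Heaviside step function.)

F[g](ω) = \frac{i \omega \left(i \omega + 17\right)}{\left(i \omega + 17\right)^{2} + 9}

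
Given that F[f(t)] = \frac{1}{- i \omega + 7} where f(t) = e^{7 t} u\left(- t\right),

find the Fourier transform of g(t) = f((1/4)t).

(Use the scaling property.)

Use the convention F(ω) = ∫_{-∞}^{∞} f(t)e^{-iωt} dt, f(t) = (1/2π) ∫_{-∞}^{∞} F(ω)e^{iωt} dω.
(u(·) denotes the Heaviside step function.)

F[g](ω) = - \frac{4}{4 i \omega - 7}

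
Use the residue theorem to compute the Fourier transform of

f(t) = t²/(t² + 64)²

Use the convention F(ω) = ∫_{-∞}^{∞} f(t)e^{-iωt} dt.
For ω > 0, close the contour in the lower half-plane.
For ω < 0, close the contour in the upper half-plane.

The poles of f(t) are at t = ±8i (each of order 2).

Let g(z) = f(z)e^{-iωz}; for large |z| the factor e^{-iωz} decays in the lower half-plane when ω > 0 and in the upper half-plane when ω < 0.

Case ω > 0 (lower half-plane, clockwise contour ⇒ F(ω) = -2πi·ΣRes):
  Res_{z = - 8 i} g(z) = \frac{i \left(1 - 8 \omega\right) e^{- 8 \omega}}{32} (pole of order 2)
  F(ω) = -2πi·ΣRes = \frac{\pi \left(1 - 8 \omega\right) e^{- 8 \omega}}{16}

Case ω < 0 (upper half-plane, counterclockwise contour ⇒ F(ω) = +2πi·ΣRes):
  Res_{z = 8 i} g(z) = \frac{i \left(- 8 \omega - 1\right) e^{8 \omega}}{32} (pole of order 2)
  F(ω) = 2πi·ΣRes = \frac{\pi \left(8 \omega + 1\right) e^{8 \omega}}{16}

Both cases combine into a single formula in |ω|:

F(ω) = \frac{\pi \left(1 - 8 \left|{\omega}\right|\right) e^{- 8 \left|{\omega}\right|}}{16}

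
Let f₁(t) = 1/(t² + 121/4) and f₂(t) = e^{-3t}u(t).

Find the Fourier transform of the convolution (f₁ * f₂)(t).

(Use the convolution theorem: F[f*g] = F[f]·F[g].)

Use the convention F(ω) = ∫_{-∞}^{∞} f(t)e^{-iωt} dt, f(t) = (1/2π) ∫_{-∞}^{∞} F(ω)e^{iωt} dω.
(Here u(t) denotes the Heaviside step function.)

F[f₁*f₂](ω) = \frac{2 \pi e^{- \frac{11 \left|{\omega}\right|}{2}}}{11 \left(i \omega + 3\right)}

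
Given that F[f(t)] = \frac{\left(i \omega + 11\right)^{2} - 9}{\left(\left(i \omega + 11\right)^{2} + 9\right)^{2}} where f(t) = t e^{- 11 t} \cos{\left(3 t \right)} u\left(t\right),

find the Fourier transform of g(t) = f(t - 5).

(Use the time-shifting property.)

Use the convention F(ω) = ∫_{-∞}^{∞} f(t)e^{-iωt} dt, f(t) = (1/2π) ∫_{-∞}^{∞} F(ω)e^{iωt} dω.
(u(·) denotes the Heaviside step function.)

F[g](ω) = \frac{\left(\left(i \omega + 11\right)^{2} - 9\right) e^{- 5 i \omega}}{\left(\left(i \omega + 11\right)^{2} + 9\right)^{2}}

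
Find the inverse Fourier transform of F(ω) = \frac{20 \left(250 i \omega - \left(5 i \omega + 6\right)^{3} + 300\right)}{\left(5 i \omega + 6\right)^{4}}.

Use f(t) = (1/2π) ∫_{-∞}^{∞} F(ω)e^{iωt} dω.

f(t) = 4 \left(t^{2} - 1\right) e^{- \frac{6 t}{5}} u\left(t\right)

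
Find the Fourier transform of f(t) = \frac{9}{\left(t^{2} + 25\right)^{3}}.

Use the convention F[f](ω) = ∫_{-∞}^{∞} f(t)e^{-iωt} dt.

F(ω) = \frac{9 \pi \left(25 \omega^{2} + 15 \left|{\omega}\right| + 3\right) e^{- 5 \left|{\omega}\right|}}{25000}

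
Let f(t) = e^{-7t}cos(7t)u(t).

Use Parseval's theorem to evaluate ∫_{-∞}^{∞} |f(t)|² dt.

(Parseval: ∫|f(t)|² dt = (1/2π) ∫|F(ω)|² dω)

∫|f(t)|² dt = \frac{3}{56}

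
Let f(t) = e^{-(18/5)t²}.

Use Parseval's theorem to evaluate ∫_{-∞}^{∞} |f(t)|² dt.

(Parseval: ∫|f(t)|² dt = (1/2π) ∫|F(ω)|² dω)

∫|f(t)|² dt = \frac{\sqrt{5} \sqrt{\pi}}{6}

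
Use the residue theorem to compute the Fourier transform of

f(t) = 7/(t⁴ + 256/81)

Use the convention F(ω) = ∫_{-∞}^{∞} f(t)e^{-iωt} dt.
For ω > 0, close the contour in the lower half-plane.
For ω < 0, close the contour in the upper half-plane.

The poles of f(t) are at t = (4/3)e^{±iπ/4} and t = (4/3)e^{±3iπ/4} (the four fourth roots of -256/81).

Let g(z) = f(z)e^{-iωz}; for large |z| the factor e^{-iωz} decays in the lower half-plane when ω > 0 and in the upper half-plane when ω < 0.

Case ω > 0 (lower half-plane, clockwise contour ⇒ F(ω) = -2πi·ΣRes):
  Res_{z = - \frac{2 \sqrt{2}}{3} - \frac{2 \sqrt{2} i}{3}} g(z) = \frac{189 \sqrt{2} i \left(1 - i\right) e^{\frac{2 \sqrt{2} \omega \left(-1 + i\right)}{3}}}{512}
  Res_{z = \frac{2 \sqrt{2}}{3} - \frac{2 \sqrt{2} i}{3}} g(z) = \frac{189 \sqrt{2} i \left(1 + i\right) e^{- \frac{2 \sqrt{2} \omega \left(1 + i\right)}{3}}}{512}
  F(ω) = -2πi·ΣRes = \frac{189 \sqrt{2} \pi \left(1 - i\right) \left(e^{\frac{4 \sqrt{2} i \omega}{3}} + i\right) e^{- \frac{2 \sqrt{2} \omega \left(1 + i\right)}{3}}}{256} = \frac{189 \pi e^{- \frac{2 \sqrt{2} \omega}{3}} \sin{\left(\frac{2 \sqrt{2} \omega}{3} + \frac{\pi}{4} \right)}}{64}

Case ω < 0 (upper half-plane, counterclockwise contour ⇒ F(ω) = +2πi·ΣRes):
  Res_{z = \frac{2 \sqrt{2}}{3} + \frac{2 \sqrt{2} i}{3}} g(z) = \frac{189 \sqrt{2} i \left(-1 + i\right) e^{\frac{2 \sqrt{2} \omega \left(1 - i\right)}{3}}}{512}
  Res_{z = - \frac{2 \sqrt{2}}{3} + \frac{2 \sqrt{2} i}{3}} g(z) = \frac{189 \sqrt{2} \left(1 - i\right) e^{\frac{2 \sqrt{2} \omega \left(1 + i\right)}{3}}}{512}
  F(ω) = 2πi·ΣRes = - \frac{189 \sqrt{2} i \pi \left(i \left(1 - i\right) e^{\frac{2 \sqrt{2} \omega \left(1 - i\right)}{3}} - \left(1 - i\right) e^{\frac{2 \sqrt{2} \omega \left(1 + i\right)}{3}}\right)}{256} = \frac{189 \pi e^{\frac{2 \sqrt{2} \omega}{3}} \cos{\left(\frac{2 \sqrt{2} \omega}{3} + \frac{\pi}{4} \right)}}{64}

Both cases combine into a single formula in |ω|:

F(ω) = \frac{189 \pi e^{- \frac{2 \sqrt{2} \left|{\omega}\right|}{3}} \sin{\left(\frac{2 \sqrt{2} \left|{\omega}\right|}{3} + \frac{\pi}{4} \right)}}{64}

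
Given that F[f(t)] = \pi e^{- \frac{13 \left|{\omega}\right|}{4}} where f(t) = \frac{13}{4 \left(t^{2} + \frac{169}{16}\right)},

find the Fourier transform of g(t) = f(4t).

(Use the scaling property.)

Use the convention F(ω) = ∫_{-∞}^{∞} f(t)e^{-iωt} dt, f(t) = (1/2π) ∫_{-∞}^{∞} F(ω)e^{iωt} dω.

F[g](ω) = \frac{\pi e^{- \frac{13 \left|{\omega}\right|}{16}}}{4}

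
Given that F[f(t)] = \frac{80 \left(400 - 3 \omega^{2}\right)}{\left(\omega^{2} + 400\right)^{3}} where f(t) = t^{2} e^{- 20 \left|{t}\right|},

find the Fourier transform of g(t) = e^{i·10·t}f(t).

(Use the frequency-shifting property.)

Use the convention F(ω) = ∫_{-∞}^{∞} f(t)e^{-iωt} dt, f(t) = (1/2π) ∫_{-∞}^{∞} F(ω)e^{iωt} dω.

F[g](ω) = \frac{80 \left(400 - 3 \left(\omega - 10\right)^{2}\right)}{\left(\left(\omega - 10\right)^{2} + 400\right)^{3}}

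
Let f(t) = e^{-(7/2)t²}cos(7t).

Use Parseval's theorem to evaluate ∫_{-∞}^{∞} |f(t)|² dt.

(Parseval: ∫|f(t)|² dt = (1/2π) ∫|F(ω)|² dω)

∫|f(t)|² dt = \frac{\sqrt{7} \sqrt{\pi} \left(1 + e^{7}\right)}{14 e^{7}}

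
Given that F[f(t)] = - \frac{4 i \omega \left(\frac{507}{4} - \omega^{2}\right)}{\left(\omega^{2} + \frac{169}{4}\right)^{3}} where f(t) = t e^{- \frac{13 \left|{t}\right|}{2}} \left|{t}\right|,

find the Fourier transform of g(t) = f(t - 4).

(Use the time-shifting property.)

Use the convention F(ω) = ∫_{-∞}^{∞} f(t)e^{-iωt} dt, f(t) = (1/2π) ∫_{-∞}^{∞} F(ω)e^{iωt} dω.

F[g](ω) = \frac{64 i \omega \left(4 \omega^{2} - 507\right) e^{- 4 i \omega}}{\left(4 \omega^{2} + 169\right)^{3}}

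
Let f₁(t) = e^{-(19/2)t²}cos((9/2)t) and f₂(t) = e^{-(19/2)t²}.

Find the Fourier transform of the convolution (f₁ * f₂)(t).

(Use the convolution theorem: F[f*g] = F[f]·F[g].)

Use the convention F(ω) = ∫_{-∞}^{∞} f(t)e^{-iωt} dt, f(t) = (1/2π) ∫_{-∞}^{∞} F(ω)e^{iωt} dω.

F[f₁*f₂](ω) = \frac{\pi \left(e^{\frac{9 \omega}{19}} + 1\right) e^{- \frac{\omega^{2}}{19} - \frac{9 \omega}{38} - \frac{81}{152}}}{19}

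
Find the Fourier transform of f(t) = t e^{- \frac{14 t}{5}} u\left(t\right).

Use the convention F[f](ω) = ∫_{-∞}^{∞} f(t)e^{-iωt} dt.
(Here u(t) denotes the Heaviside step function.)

F(ω) = \frac{25}{\left(5 i \omega + 14\right)^{2}}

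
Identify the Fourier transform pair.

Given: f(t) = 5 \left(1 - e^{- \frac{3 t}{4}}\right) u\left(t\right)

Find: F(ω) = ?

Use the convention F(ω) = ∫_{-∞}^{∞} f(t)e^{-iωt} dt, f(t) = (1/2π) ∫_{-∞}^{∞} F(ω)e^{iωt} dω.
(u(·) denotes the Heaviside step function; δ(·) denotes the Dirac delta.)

F(ω) = 5 \pi \delta\left(\omega\right) - \frac{15 i}{4 \omega \left(i \omega + \frac{3}{4}\right)}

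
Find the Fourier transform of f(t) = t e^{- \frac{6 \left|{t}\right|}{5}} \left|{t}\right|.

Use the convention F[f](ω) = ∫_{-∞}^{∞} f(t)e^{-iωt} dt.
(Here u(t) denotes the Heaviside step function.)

F(ω) = \frac{2500 i \omega \left(25 \omega^{2} - 108\right)}{\left(25 \omega^{2} + 36\right)^{3}}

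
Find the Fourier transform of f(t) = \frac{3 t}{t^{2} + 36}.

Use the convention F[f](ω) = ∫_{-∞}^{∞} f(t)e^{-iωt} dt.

F(ω) = - 3 i \pi e^{- 6 \left|{\omega}\right|} \operatorname{sign}{\left(\omega \right)}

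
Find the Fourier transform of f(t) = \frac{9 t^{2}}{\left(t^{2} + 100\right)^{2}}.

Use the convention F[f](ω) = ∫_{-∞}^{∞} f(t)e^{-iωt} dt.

F(ω) = \frac{9 \pi \left(1 - 10 \left|{\omega}\right|\right) e^{- 10 \left|{\omega}\right|}}{20}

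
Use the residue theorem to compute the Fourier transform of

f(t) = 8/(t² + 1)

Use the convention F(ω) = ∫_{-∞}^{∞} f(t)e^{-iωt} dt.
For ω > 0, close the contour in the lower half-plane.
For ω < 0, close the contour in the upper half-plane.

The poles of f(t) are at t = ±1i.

Let g(z) = f(z)e^{-iωz}; for large |z| the factor e^{-iωz} decays in the lower half-plane when ω > 0 and in the upper half-plane when ω < 0.

Case ω > 0 (lower half-plane, clockwise contour ⇒ F(ω) = -2πi·ΣRes):
  Res_{z = - i} g(z) = 4 i e^{- \omega}
  F(ω) = -2πi·ΣRes = 8 \pi e^{- \omega}

Case ω < 0 (upper half-plane, counterclockwise contour ⇒ F(ω) = +2πi·ΣRes):
  Res_{z = i} g(z) = - 4 i e^{\omega}
  F(ω) = 2πi·ΣRes = 8 \pi e^{\omega}

Both cases combine into a single formula in |ω|:

F(ω) = 8 \pi e^{- \left|{\omega}\right|}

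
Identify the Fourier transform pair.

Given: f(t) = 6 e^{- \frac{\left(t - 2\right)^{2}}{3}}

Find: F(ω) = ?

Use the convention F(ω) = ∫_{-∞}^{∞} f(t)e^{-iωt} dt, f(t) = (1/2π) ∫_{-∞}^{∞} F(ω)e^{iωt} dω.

F(ω) = 6 \sqrt{3} \sqrt{\pi} e^{- \frac{\omega \left(3 \omega + 8 i\right)}{4}}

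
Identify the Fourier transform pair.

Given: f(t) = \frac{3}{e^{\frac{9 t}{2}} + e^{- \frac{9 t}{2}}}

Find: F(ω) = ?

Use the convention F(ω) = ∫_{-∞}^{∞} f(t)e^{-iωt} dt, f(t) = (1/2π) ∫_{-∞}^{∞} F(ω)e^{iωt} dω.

F(ω) = \frac{\pi}{3 \cosh{\left(\frac{\pi \omega}{9} \right)}}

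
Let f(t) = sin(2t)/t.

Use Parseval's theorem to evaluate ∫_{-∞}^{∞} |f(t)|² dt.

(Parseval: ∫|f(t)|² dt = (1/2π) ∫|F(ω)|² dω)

∫|f(t)|² dt = 2 \pi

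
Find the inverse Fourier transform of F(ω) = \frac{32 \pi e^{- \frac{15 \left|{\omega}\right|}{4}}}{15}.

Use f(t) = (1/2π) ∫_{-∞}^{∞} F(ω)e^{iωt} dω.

f(t) = \frac{8}{t^{2} + \frac{225}{16}}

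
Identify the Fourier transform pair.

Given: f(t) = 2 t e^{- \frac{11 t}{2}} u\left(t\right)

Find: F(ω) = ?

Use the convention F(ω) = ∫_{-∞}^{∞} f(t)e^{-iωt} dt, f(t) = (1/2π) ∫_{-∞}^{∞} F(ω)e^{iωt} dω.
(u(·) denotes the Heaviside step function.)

F(ω) = \frac{8}{\left(2 i \omega + 11\right)^{2}}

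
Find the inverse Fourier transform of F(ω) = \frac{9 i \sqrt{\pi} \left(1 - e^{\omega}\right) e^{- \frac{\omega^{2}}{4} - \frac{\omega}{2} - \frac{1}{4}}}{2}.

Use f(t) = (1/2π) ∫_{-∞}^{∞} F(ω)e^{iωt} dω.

f(t) = 9 e^{- t^{2}} \sin{\left(t \right)}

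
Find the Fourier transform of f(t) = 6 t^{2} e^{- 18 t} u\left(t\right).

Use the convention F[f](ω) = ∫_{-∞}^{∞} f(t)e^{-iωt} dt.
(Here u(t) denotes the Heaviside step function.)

F(ω) = \frac{12}{\left(i \omega + 18\right)^{3}}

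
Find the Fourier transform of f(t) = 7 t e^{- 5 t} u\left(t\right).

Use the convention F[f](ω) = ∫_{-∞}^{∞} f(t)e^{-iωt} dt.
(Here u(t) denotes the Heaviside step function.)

F(ω) = \frac{7}{\left(i \omega + 5\right)^{2}}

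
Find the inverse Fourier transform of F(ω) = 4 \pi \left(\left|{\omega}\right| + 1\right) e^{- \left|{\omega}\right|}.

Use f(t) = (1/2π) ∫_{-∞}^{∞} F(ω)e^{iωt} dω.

f(t) = \frac{8}{\left(t^{2} + 1\right)^{2}}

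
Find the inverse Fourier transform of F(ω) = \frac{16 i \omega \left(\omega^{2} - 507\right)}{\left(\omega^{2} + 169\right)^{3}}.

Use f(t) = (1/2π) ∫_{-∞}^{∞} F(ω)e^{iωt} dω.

f(t) = 4 t e^{- 13 \left|{t}\right|} \left|{t}\right|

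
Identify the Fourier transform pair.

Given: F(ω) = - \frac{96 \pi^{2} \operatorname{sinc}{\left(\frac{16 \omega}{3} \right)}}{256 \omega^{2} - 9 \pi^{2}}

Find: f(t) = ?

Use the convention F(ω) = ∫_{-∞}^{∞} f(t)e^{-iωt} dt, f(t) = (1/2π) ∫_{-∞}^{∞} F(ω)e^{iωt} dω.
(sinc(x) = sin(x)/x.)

f(t) = 2 \left(\begin{cases} \cos^{2}{\left(\frac{3 \pi t}{32} \right)} & \text{for}\: \left|{t}\right| < \frac{16}{3} \\0 & \text{otherwise} \end{cases}\right)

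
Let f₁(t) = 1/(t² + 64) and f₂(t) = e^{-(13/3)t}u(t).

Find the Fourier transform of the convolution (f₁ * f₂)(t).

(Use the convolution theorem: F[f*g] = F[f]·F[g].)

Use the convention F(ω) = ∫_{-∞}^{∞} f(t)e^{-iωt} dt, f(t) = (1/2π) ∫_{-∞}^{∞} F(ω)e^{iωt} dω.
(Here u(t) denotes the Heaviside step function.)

F[f₁*f₂](ω) = \frac{3 \pi e^{- 8 \left|{\omega}\right|}}{8 \left(3 i \omega + 13\right)}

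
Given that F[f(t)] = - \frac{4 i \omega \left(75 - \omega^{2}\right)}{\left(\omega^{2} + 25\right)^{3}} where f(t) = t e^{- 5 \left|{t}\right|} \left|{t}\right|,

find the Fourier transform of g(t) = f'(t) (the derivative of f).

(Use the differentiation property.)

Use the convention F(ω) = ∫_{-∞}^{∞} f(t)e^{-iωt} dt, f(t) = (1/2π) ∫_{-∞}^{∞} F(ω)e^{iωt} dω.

F[g](ω) = \frac{4 \omega^{2} \left(75 - \omega^{2}\right)}{\left(\omega^{2} + 25\right)^{3}}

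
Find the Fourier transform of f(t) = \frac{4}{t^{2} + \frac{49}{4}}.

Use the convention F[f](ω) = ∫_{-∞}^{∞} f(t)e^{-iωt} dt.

F(ω) = \frac{8 \pi e^{- \frac{7 \left|{\omega}\right|}{2}}}{7}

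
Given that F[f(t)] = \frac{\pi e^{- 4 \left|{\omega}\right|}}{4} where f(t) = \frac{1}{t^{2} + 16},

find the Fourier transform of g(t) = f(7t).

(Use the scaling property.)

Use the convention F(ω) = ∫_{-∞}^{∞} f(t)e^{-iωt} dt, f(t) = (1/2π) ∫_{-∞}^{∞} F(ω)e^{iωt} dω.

F[g](ω) = \frac{\pi e^{- \frac{4 \left|{\omega}\right|}{7}}}{28}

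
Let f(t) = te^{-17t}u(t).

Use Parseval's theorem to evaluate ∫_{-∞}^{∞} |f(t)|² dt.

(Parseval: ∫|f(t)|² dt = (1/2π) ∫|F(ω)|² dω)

∫|f(t)|² dt = \frac{1}{19652}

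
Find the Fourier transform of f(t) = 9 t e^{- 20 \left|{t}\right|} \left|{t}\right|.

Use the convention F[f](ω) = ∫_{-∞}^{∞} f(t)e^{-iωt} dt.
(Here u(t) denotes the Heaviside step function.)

F(ω) = \frac{36 i \omega \left(\omega^{2} - 1200\right)}{\left(\omega^{2} + 400\right)^{3}}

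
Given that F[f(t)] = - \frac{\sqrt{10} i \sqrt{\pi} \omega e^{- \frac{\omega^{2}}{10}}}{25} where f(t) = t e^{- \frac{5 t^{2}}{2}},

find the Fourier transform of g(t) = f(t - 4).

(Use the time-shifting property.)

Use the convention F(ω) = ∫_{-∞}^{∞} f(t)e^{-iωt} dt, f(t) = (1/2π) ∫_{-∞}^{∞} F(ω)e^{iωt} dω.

F[g](ω) = - \frac{\sqrt{10} i \sqrt{\pi} \omega e^{- \frac{\omega \left(\omega + 40 i\right)}{10}}}{25}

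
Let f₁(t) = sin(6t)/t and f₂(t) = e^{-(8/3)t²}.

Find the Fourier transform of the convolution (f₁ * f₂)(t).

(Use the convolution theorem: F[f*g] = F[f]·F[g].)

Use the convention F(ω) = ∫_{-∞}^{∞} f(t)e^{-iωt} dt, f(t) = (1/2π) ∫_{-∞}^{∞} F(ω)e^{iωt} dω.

F[f₁*f₂](ω) = \begin{cases} \frac{\sqrt{6} \pi^{\frac{3}{2}} e^{- \frac{3 \omega^{2}}{32}}}{4} & \text{for}\: \omega > -6 \wedge \omega < 6 \\0 & \text{otherwise} \end{cases}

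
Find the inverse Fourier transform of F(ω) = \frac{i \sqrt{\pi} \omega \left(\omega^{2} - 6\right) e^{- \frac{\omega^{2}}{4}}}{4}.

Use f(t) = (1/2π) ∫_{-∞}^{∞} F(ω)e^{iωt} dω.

f(t) = 2 t^{3} e^{- t^{2}}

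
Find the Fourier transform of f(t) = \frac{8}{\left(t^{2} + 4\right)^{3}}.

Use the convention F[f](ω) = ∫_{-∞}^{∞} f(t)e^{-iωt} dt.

F(ω) = \frac{\pi \left(4 \omega^{2} + 6 \left|{\omega}\right| + 3\right) e^{- 2 \left|{\omega}\right|}}{32}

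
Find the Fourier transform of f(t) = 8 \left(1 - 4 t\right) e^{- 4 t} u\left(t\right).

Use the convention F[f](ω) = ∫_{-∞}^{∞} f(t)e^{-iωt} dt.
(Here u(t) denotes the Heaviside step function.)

F(ω) = \frac{8 i \omega}{- \omega^{2} + 8 i \omega + 16}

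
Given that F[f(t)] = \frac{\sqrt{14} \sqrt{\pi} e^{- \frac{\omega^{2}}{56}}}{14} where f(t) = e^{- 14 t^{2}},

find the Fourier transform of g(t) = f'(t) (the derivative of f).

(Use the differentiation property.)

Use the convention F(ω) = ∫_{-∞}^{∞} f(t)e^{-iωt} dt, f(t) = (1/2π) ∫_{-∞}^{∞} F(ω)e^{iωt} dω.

F[g](ω) = \frac{\sqrt{14} i \sqrt{\pi} \omega e^{- \frac{\omega^{2}}{56}}}{14}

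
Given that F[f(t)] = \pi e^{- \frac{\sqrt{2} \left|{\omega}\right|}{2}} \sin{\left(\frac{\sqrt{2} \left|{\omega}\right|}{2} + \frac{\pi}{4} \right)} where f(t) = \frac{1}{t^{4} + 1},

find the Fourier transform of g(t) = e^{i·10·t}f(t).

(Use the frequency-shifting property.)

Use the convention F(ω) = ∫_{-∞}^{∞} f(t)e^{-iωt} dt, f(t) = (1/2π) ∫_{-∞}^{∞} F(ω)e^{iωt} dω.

F[g](ω) = \pi e^{- \frac{\sqrt{2} \left|{\omega - 10}\right|}{2}} \sin{\left(\frac{\sqrt{2} \left|{\omega - 10}\right|}{2} + \frac{\pi}{4} \right)}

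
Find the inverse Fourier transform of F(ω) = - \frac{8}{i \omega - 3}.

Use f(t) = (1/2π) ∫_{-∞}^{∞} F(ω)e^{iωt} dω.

f(t) = 8 e^{3 t} u\left(- t\right)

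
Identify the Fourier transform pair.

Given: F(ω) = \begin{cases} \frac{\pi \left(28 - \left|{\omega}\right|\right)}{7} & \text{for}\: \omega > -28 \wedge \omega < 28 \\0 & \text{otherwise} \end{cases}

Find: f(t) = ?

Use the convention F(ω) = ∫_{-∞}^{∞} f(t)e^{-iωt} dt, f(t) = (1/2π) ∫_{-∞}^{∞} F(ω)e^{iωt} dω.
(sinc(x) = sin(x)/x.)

f(t) = 56 \operatorname{sinc}^{2}{\left(14 t \right)}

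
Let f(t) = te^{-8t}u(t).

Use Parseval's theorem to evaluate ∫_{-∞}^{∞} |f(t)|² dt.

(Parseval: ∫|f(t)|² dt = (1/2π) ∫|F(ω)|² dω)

∫|f(t)|² dt = \frac{1}{2048}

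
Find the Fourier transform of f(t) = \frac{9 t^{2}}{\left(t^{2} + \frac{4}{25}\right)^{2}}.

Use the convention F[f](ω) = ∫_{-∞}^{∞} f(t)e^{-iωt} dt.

F(ω) = \frac{9 \pi \left(5 - 2 \left|{\omega}\right|\right) e^{- \frac{2 \left|{\omega}\right|}{5}}}{4}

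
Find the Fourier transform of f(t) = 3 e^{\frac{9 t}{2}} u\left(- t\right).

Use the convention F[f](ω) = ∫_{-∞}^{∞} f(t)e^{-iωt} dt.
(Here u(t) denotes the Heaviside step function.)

F(ω) = - \frac{6}{2 i \omega - 9}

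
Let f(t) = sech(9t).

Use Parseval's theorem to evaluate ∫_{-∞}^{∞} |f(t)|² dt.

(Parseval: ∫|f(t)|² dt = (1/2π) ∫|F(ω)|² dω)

∫|f(t)|² dt = \frac{2}{9}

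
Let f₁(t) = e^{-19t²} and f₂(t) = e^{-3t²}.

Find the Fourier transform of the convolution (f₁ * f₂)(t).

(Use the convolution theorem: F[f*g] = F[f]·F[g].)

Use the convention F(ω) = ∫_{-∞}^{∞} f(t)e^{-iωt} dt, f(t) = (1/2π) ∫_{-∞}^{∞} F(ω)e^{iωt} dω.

F[f₁*f₂](ω) = \frac{\sqrt{57} \pi e^{- \frac{11 \omega^{2}}{114}}}{57}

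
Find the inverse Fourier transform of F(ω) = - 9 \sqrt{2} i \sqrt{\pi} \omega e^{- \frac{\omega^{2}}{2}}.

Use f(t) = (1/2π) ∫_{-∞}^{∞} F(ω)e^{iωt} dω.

f(t) = 9 t e^{- \frac{t^{2}}{2}}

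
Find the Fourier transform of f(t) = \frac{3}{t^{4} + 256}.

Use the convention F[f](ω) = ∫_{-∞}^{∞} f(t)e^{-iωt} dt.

F(ω) = \frac{3 \pi e^{- 2 \sqrt{2} \left|{\omega}\right|} \sin{\left(2 \sqrt{2} \left|{\omega}\right| + \frac{\pi}{4} \right)}}{64}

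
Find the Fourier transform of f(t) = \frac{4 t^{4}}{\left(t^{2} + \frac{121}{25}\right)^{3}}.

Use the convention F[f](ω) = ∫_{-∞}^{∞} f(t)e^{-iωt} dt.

F(ω) = \frac{\pi \left(121 \omega^{2} - 275 \left|{\omega}\right| + 75\right) e^{- \frac{11 \left|{\omega}\right|}{5}}}{110}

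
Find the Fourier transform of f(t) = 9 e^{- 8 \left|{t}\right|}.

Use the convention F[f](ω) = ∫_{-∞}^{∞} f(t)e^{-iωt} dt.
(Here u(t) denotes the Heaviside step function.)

F(ω) = \frac{144}{\omega^{2} + 64}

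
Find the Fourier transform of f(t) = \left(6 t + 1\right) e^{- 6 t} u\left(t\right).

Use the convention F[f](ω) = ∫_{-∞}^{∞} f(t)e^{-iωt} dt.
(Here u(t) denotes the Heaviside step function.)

F(ω) = \frac{- i \omega - 12}{\omega^{2} - 12 i \omega - 36}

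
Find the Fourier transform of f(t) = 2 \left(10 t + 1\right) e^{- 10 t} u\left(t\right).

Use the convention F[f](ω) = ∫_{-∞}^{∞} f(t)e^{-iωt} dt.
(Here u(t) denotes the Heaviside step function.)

F(ω) = \frac{2 \left(- i \omega - 20\right)}{\omega^{2} - 20 i \omega - 100}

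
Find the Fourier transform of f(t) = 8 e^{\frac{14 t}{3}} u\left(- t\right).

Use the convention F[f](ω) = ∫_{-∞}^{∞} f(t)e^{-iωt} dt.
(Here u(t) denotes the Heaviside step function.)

F(ω) = - \frac{24}{3 i \omega - 14}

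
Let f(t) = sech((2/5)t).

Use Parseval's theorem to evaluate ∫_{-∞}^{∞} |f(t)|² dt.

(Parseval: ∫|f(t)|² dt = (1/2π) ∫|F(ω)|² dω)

∫|f(t)|² dt = 5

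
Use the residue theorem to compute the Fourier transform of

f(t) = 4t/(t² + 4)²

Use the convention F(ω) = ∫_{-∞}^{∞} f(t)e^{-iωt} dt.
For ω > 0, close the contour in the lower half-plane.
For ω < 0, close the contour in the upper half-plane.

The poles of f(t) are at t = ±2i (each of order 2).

Let g(z) = f(z)e^{-iωz}; for large |z| the factor e^{-iωz} decays in the lower half-plane when ω > 0 and in the upper half-plane when ω < 0.

Case ω > 0 (lower half-plane, clockwise contour ⇒ F(ω) = -2πi·ΣRes):
  Res_{z = - 2 i} g(z) = \frac{\omega e^{- 2 \omega}}{2} (pole of order 2)
  F(ω) = -2πi·ΣRes = - i \pi \omega e^{- 2 \omega}

Case ω < 0 (upper half-plane, counterclockwise contour ⇒ F(ω) = +2πi·ΣRes):
  Res_{z = 2 i} g(z) = - \frac{\omega e^{2 \omega}}{2} (pole of order 2)
  F(ω) = 2πi·ΣRes = - i \pi \omega e^{2 \omega}

Both cases combine into a single formula in |ω|:

F(ω) = - i \pi \omega e^{- 2 \left|{\omega}\right|}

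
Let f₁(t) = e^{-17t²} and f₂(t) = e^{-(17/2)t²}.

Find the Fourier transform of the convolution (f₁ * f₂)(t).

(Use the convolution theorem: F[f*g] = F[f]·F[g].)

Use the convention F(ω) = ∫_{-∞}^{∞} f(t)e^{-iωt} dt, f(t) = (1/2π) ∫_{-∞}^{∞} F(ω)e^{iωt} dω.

F[f₁*f₂](ω) = \frac{\sqrt{2} \pi e^{- \frac{3 \omega^{2}}{68}}}{17}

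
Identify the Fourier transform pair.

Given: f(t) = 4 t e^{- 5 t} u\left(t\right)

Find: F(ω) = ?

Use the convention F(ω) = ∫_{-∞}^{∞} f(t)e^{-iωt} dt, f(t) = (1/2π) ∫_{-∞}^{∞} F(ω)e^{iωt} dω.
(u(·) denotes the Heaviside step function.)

F(ω) = \frac{4}{\left(i \omega + 5\right)^{2}}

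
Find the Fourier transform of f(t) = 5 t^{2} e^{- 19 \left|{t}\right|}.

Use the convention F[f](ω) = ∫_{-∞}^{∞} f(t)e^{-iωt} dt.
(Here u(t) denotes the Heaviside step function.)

F(ω) = \frac{380 \left(361 - 3 \omega^{2}\right)}{\left(\omega^{2} + 361\right)^{3}}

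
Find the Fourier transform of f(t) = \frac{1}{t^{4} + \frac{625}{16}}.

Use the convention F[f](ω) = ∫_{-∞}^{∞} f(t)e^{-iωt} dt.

F(ω) = \frac{8 \pi e^{- \frac{5 \sqrt{2} \left|{\omega}\right|}{4}} \sin{\left(\frac{5 \sqrt{2} \left|{\omega}\right|}{4} + \frac{\pi}{4} \right)}}{125}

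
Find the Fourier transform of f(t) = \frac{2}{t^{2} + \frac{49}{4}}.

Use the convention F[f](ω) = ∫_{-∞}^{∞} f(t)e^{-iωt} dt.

F(ω) = \frac{4 \pi e^{- \frac{7 \left|{\omega}\right|}{2}}}{7}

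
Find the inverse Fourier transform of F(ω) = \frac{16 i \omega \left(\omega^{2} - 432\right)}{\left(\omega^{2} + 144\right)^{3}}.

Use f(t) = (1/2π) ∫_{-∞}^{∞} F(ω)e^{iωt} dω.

f(t) = 4 t e^{- 12 \left|{t}\right|} \left|{t}\right|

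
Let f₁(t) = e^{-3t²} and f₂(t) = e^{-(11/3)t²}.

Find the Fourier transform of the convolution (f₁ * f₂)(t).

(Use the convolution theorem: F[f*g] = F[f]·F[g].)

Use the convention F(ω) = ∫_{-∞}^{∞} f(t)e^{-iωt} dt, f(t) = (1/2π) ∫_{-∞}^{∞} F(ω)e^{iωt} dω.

F[f₁*f₂](ω) = \frac{\sqrt{11} \pi e^{- \frac{5 \omega^{2}}{33}}}{11}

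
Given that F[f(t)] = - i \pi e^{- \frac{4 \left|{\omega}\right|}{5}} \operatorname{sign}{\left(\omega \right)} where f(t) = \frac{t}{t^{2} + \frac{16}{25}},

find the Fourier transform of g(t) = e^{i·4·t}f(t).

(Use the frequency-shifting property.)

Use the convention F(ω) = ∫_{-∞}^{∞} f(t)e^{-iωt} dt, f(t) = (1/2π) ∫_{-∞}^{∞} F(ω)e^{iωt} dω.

F[g](ω) = - i \pi e^{- \frac{4 \left|{\omega - 4}\right|}{5}} \operatorname{sign}{\left(\omega - 4 \right)}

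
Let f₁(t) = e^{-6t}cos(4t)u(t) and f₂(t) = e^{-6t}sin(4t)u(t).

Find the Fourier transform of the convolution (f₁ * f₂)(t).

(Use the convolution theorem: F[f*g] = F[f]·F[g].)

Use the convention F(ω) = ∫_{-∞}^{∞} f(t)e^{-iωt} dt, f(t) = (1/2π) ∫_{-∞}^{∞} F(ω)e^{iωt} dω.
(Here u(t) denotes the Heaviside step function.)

F[f₁*f₂](ω) = \frac{4 \left(i \omega + 6\right)}{\left(\left(i \omega + 6\right)^{2} + 16\right)^{2}}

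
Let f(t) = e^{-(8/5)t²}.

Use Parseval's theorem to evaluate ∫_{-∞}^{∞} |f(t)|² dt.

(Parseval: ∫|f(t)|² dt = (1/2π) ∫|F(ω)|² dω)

∫|f(t)|² dt = \frac{\sqrt{5} \sqrt{\pi}}{4}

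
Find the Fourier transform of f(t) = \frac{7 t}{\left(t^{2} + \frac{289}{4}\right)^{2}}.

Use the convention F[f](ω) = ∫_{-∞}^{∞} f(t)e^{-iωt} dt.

F(ω) = - \frac{7 i \pi \omega e^{- \frac{17 \left|{\omega}\right|}{2}}}{17}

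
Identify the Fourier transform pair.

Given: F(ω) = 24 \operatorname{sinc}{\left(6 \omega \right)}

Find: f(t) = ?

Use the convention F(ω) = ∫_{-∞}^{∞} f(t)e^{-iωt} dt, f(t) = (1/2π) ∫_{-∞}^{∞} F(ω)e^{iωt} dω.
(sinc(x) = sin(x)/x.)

f(t) = 2 \left(\begin{cases} 1 & \text{for}\: \left|{t}\right| < 6 \\0 & \text{otherwise} \end{cases}\right)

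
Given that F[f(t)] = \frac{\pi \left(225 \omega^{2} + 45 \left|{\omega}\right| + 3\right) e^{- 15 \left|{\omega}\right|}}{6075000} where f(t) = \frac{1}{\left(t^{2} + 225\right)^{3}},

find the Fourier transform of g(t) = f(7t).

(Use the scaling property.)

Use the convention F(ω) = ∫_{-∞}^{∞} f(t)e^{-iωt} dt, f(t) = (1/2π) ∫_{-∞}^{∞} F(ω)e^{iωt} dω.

F[g](ω) = \frac{\pi \left(75 \omega^{2} + 105 \left|{\omega}\right| + 49\right) e^{- \frac{15 \left|{\omega}\right|}{7}}}{694575000}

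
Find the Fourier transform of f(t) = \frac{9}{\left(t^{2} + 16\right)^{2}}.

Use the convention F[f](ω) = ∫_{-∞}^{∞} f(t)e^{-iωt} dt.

F(ω) = \frac{9 \pi \left(4 \left|{\omega}\right| + 1\right) e^{- 4 \left|{\omega}\right|}}{128}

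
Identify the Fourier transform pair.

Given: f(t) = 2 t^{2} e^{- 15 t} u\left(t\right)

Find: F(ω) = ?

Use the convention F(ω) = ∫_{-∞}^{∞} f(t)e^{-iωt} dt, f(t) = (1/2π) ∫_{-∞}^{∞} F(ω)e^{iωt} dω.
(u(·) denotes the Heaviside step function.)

F(ω) = \frac{4}{\left(i \omega + 15\right)^{3}}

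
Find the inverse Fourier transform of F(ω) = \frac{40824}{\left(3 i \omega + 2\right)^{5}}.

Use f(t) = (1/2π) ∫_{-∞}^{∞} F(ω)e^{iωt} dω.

f(t) = 7 t^{4} e^{- \frac{2 t}{3}} u\left(t\right)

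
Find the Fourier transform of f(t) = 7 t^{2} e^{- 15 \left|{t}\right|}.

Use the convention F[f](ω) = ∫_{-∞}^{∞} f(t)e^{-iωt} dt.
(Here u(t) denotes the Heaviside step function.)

F(ω) = \frac{1260 \left(75 - \omega^{2}\right)}{\left(\omega^{2} + 225\right)^{3}}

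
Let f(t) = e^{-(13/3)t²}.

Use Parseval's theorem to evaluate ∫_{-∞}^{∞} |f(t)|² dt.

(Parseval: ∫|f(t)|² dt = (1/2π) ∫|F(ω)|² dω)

∫|f(t)|² dt = \frac{\sqrt{78} \sqrt{\pi}}{26}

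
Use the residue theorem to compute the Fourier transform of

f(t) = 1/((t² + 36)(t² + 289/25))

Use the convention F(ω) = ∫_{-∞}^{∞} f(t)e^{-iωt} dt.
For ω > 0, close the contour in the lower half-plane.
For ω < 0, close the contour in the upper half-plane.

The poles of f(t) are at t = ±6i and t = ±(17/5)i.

Let g(z) = f(z)e^{-iωz}; for large |z| the factor e^{-iωz} decays in the lower half-plane when ω > 0 and in the upper half-plane when ω < 0.

Case ω > 0 (lower half-plane, clockwise contour ⇒ F(ω) = -2πi·ΣRes):
  Res_{z = - 6 i} g(z) = - \frac{25 i e^{- 6 \omega}}{7332}
  Res_{z = - \frac{17 i}{5}} g(z) = \frac{125 i e^{- \frac{17 \omega}{5}}}{20774}
  F(ω) = -2πi·ΣRes = - \frac{25 \pi e^{- 6 \omega}}{3666} + \frac{125 \pi e^{- \frac{17 \omega}{5}}}{10387}

Case ω < 0 (upper half-plane, counterclockwise contour ⇒ F(ω) = +2πi·ΣRes):
  Res_{z = 6 i} g(z) = \frac{25 i e^{6 \omega}}{7332}
  Res_{z = \frac{17 i}{5}} g(z) = - \frac{125 i e^{\frac{17 \omega}{5}}}{20774}
  F(ω) = 2πi·ΣRes = \frac{25 \pi \left(30 e^{\frac{17 \omega}{5}} - 17 e^{6 \omega}\right)}{62322}

Both cases combine into a single formula in |ω|:

F(ω) = - \frac{25 \pi e^{- 6 \left|{\omega}\right|}}{3666} + \frac{125 \pi e^{- \frac{17 \left|{\omega}\right|}{5}}}{10387}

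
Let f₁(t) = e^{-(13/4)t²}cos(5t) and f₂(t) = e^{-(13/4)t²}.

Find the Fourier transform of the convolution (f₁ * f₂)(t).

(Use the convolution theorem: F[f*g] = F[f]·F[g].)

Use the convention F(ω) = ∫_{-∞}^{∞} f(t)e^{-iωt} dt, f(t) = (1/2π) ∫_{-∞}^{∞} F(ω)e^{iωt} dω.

F[f₁*f₂](ω) = \frac{2 \pi \left(e^{\frac{20 \omega}{13}} + 1\right) e^{- \frac{2 \omega^{2}}{13} - \frac{10 \omega}{13} - \frac{25}{13}}}{13}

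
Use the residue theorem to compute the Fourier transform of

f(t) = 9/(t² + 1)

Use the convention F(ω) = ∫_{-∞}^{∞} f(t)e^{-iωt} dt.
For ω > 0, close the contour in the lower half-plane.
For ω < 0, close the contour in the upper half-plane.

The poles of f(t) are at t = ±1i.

Let g(z) = f(z)e^{-iωz}; for large |z| the factor e^{-iωz} decays in the lower half-plane when ω > 0 and in the upper half-plane when ω < 0.

Case ω > 0 (lower half-plane, clockwise contour ⇒ F(ω) = -2πi·ΣRes):
  Res_{z = - i} g(z) = \frac{9 i e^{- \omega}}{2}
  F(ω) = -2πi·ΣRes = 9 \pi e^{- \omega}

Case ω < 0 (upper half-plane, counterclockwise contour ⇒ F(ω) = +2πi·ΣRes):
  Res_{z = i} g(z) = - \frac{9 i e^{\omega}}{2}
  F(ω) = 2πi·ΣRes = 9 \pi e^{\omega}

Both cases combine into a single formula in |ω|:

F(ω) = 9 \pi e^{- \left|{\omega}\right|}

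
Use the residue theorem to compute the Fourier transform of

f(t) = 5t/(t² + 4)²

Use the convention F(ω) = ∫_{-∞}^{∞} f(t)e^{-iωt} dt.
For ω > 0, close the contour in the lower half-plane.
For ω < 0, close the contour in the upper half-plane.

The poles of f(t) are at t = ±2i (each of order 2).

Let g(z) = f(z)e^{-iωz}; for large |z| the factor e^{-iωz} decays in the lower half-plane when ω > 0 and in the upper half-plane when ω < 0.

Case ω > 0 (lower half-plane, clockwise contour ⇒ F(ω) = -2πi·ΣRes):
  Res_{z = - 2 i} g(z) = \frac{5 \omega e^{- 2 \omega}}{8} (pole of order 2)
  F(ω) = -2πi·ΣRes = - \frac{5 i \pi \omega e^{- 2 \omega}}{4}

Case ω < 0 (upper half-plane, counterclockwise contour ⇒ F(ω) = +2πi·ΣRes):
  Res_{z = 2 i} g(z) = - \frac{5 \omega e^{2 \omega}}{8} (pole of order 2)
  F(ω) = 2πi·ΣRes = - \frac{5 i \pi \omega e^{2 \omega}}{4}

Both cases combine into a single formula in |ω|:

F(ω) = - \frac{5 i \pi \omega e^{- 2 \left|{\omega}\right|}}{4}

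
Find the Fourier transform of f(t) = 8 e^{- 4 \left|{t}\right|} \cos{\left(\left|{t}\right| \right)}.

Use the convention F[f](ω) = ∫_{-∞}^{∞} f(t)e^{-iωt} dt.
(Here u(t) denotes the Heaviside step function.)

F(ω) = \frac{64 \left(\omega^{2} + 17\right)}{\omega^{4} + 30 \omega^{2} + 289}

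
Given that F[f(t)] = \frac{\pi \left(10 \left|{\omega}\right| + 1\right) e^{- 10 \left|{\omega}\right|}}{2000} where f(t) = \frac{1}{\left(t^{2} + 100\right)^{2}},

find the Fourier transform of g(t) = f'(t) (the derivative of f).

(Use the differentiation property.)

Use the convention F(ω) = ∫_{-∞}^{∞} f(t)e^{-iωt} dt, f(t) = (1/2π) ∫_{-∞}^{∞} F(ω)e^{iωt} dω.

F[g](ω) = \frac{i \pi \omega \left(10 \left|{\omega}\right| + 1\right) e^{- 10 \left|{\omega}\right|}}{2000}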